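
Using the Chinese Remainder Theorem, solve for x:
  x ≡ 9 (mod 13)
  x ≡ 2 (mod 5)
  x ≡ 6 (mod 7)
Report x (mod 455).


Moduli 13, 5, 7 are pairwise coprime; by CRT there is a unique solution modulo M = 13 · 5 · 7 = 455.
Solve pairwise, accumulating the modulus:
  Start with x ≡ 9 (mod 13).
  Combine with x ≡ 2 (mod 5): since gcd(13, 5) = 1, we get a unique residue mod 65.
    Write x = 9 + 13·t and substitute into x ≡ 2 (mod 5): 13·t ≡ 2 − 9 = -7 (mod 5).
    Reduce coefficients mod 5: 3·t ≡ 3 (mod 5).
    The inverse of 3 mod 5 is 2 (since 3·2 = 6 = 1·5 + 1), so t ≡ 2·3 = 6 ≡ 1 (mod 5).
    Then x = 9 + 13·1 = 22, valid modulo lcm(13, 5) = 65: x ≡ 22 (mod 65).
  Combine with x ≡ 6 (mod 7): since gcd(65, 7) = 1, we get a unique residue mod 455.
    Write x = 22 + 65·t and substitute into x ≡ 6 (mod 7): 65·t ≡ 6 − 22 = -16 (mod 7).
    Reduce coefficients mod 7: 2·t ≡ 5 (mod 7).
    The inverse of 2 mod 7 is 4 (since 2·4 = 8 = 1·7 + 1), so t ≡ 4·5 = 20 ≡ 6 (mod 7).
    Then x = 22 + 65·6 = 412, valid modulo lcm(65, 7) = 455: x ≡ 412 (mod 455).
Verify: 412 mod 13 = 9 ✓, 412 mod 5 = 2 ✓, 412 mod 7 = 6 ✓.

x ≡ 412 (mod 455).


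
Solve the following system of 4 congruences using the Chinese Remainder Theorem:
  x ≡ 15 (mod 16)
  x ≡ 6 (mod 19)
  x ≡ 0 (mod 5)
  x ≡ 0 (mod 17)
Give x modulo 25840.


Product of moduli M = 16 · 19 · 5 · 17 = 25840.
Merge one congruence at a time:
  Start: x ≡ 15 (mod 16).
  Combine with x ≡ 6 (mod 19); new modulus lcm = 304.
    Write x = 15 + 16·t and substitute into x ≡ 6 (mod 19): 16·t ≡ 6 − 15 = -9 (mod 19).
    Reduce coefficients mod 19: 16·t ≡ 10 (mod 19).
    The inverse of 16 mod 19 is 6 (since 16·6 = 96 = 5·19 + 1), so t ≡ 6·10 = 60 ≡ 3 (mod 19).
    Then x = 15 + 16·3 = 63, valid modulo lcm(16, 19) = 304: x ≡ 63 (mod 304).
  Combine with x ≡ 0 (mod 5); new modulus lcm = 1520.
    Write x = 63 + 304·t and substitute into x ≡ 0 (mod 5): 304·t ≡ 0 − 63 = -63 (mod 5).
    Reduce coefficients mod 5: 4·t ≡ 2 (mod 5).
    The inverse of 4 mod 5 is 4 (since 4·4 = 16 = 3·5 + 1), so t ≡ 4·2 = 8 ≡ 3 (mod 5).
    Then x = 63 + 304·3 = 975, valid modulo lcm(304, 5) = 1520: x ≡ 975 (mod 1520).
  Combine with x ≡ 0 (mod 17); new modulus lcm = 25840.
    Write x = 975 + 1520·t and substitute into x ≡ 0 (mod 17): 1520·t ≡ 0 − 975 = -975 (mod 17).
    Reduce coefficients mod 17: 7·t ≡ 11 (mod 17).
    The inverse of 7 mod 17 is 5 (since 7·5 = 35 = 2·17 + 1), so t ≡ 5·11 = 55 ≡ 4 (mod 17).
    Then x = 975 + 1520·4 = 7055, valid modulo lcm(1520, 17) = 25840: x ≡ 7055 (mod 25840).
Verify against each original: 7055 mod 16 = 15, 7055 mod 19 = 6, 7055 mod 5 = 0, 7055 mod 17 = 0.

x ≡ 7055 (mod 25840).


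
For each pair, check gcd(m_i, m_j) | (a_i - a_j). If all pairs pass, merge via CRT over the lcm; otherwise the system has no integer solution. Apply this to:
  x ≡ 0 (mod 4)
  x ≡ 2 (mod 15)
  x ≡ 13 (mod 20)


Moduli 4, 15, 20 are not pairwise coprime, so CRT works modulo lcm(m_i) when all pairwise compatibility conditions hold.
Pairwise compatibility: gcd(m_i, m_j) must divide a_i - a_j for every pair.
Merge one congruence at a time:
  Start: x ≡ 0 (mod 4).
  Combine with x ≡ 2 (mod 15): gcd(4, 15) = 1; 2 - 0 = 2, which IS divisible by 1, so compatible.
    Write x = 0 + 4·t and substitute into x ≡ 2 (mod 15): 4·t ≡ 2 − 0 = 2 (mod 15).
    The inverse of 4 mod 15 is 4 (since 4·4 = 16 = 1·15 + 1), so t ≡ 4·2 = 8 ≡ 8 (mod 15).
    Then x = 0 + 4·8 = 32, valid modulo lcm(4, 15) = 60: x ≡ 32 (mod 60).
  Combine with x ≡ 13 (mod 20): gcd(60, 20) = 20, and 13 - 32 = -19 is NOT divisible by 20.
    ⇒ system is inconsistent (no integer solution).

No solution (the system is inconsistent).


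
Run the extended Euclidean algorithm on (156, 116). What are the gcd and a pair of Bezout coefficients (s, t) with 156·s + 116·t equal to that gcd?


Euclidean algorithm on (156, 116) — divide until remainder is 0:
  156 = 1 · 116 + 40
  116 = 2 · 40 + 36
  40 = 1 · 36 + 4
  36 = 9 · 4 + 0
gcd(156, 116) = 4.
Track Bezout coefficients alongside the remainders: start with r₀ = 156 = a·1 + b·0 (s = 1, t = 0) and r₁ = 116 = a·0 + b·1 (s = 0, t = 1); each new remainder r_{k+1} = r_{k-1} − q_k·r_k inherits s_{k+1} = s_{k-1} − q_k·s_k, t_{k+1} = t_{k-1} − q_k·t_k, so r_k = a·s_k + b·t_k at every step:
  q = 1: r = 40, s = 1 − 1·0 = 1, t = 0 − 1·1 = -1  (check: 156·1 + 116·(-1) = 40)
  q = 2: r = 36, s = 0 − 2·1 = -2, t = 1 − 2·(-1) = 3  (check: 156·(-2) + 116·3 = 36)
  q = 1: r = 4, s = 1 − 1·(-2) = 3, t = -1 − 1·3 = -4  (check: 156·3 + 116·(-4) = 4)
The row with r = 4 (the gcd) gives the Bezout coefficients s = 3, t = -4.
Result: 156 · (3) + 116 · (-4) = 4.

gcd(156, 116) = 4; s = 3, t = -4 (check: 156·3 + 116·(-4) = 4).


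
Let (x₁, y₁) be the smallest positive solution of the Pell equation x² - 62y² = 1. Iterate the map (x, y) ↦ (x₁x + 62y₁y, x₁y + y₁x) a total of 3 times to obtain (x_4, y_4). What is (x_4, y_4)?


Step 1: Find the fundamental solution (x₁, y₁) of x² - 62y² = 1.
  Expand √62 as a continued fraction. a₀ = ⌊√62⌋ = 7; iterate m_{k+1} = d_k·a_k − m_k, d_{k+1} = (62 − m_{k+1}²)/d_k, a_{k+1} = ⌊(a₀ + m_{k+1})/d_{k+1}⌋ (starting m₀ = 0, d₀ = 1), with convergents p_k = a_k·p_{k-1} + p_{k-2}, q_k = a_k·q_{k-1} + q_{k-2} (p₋₁ = 1, q₋₁ = 0):
  k = 0: a₀ = 7; p₀/q₀ = 7/1; p₀² − 62·q₀² = 49 − 62 = -13.
  k = 1: m = 7, d = 13, a = ⌊(7 + 7)/13⌋ = 1; p/q = (1·7 + 1)/(1·1 + 0) = 8/1; p² − 62·q² = 64 − 62 = 2.
  k = 2: m = 6, d = 2, a = ⌊(7 + 6)/2⌋ = 6; p/q = (6·8 + 7)/(6·1 + 1) = 55/7; p² − 62·q² = 3025 − 3038 = -13.
  k = 3: m = 6, d = 13, a = ⌊(7 + 6)/13⌋ = 1; p/q = (1·55 + 8)/(1·7 + 1) = 63/8; p² − 62·q² = 3969 − 3968 = 1.
  The first convergent with p² − 62·q² = 1 gives the fundamental solution (x₁, y₁) = (63, 8).
Step 2: Apply the recurrence (x_{n+1}, y_{n+1}) = (x₁x_n + 62y₁y_n, x₁y_n + y₁x_n) repeatedly.
  From (x_1, y_1) = (63, 8): x_2 = 63·63 + 62·8·8 = 7937; y_2 = 63·8 + 8·63 = 1008.
  From (x_2, y_2) = (7937, 1008): x_3 = 63·7937 + 62·8·1008 = 999999; y_3 = 63·1008 + 8·7937 = 127000.
  From (x_3, y_3) = (999999, 127000): x_4 = 63·999999 + 62·8·127000 = 125991937; y_4 = 63·127000 + 8·999999 = 16000992.
Step 3: Verify x_4² - 62·y_4² = 15873968189011969 - 15873968189011968 = 1 (should be 1). ✓

(x_1, y_1) = (63, 8); (x_4, y_4) = (125991937, 16000992).


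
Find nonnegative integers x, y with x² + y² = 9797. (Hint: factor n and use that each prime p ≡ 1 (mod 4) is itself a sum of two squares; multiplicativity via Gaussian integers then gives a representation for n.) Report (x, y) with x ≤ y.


Step 1: Factor n = 9797 = 97 · 101.
Step 2: Check the mod-4 condition on each prime factor: 97 ≡ 1 (mod 4), exponent 1; 101 ≡ 1 (mod 4), exponent 1.
All primes ≡ 3 (mod 4) appear to even exponent (or don't appear), so by the two-squares theorem n IS expressible as a sum of two squares.
Step 3: Build a representation. Here n = 97 · 101 is a product of primes ≡ 1 (mod 4). Each prime p ≡ 1 (mod 4) is itself a sum of two squares; find a² by testing p − a² for a perfect square:
  97: 97 − 1² = 96, 97 − 2² = 93, 97 − 3² = 88, 97 − 4² = 81 = 9² ⇒ 97 = 4² + 9².
  101: 101 − 1² = 100 = 10² ⇒ 101 = 1² + 10².
  Combine using the Brahmagupta–Fibonacci identity (a² + b²)(c² + d²) = (ac − bd)² + (ad + bc)² = (ac + bd)² + (ad − bc)²:
  97 · 101 = 9797: from (4² + 9²)(1² + 10²), take (4·1 − 9·10, 4·10 + 9·1) = (4 − 90, 40 + 9) = (-86, 49); dropping signs (only squares matter) gives (86, 49); check 86² + 49² = 7396 + 2401 = 9797 ✓.
Step 4: Order so x ≤ y and verify: 49² + 86² = 2401 + 7396 = 9797 = n. ✓

n = 9797 = 49² + 86² (one valid representation with x ≤ y).


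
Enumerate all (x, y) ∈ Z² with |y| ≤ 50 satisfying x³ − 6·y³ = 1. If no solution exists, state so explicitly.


The equation is x³ - 6y³ = 1. For fixed y, x³ = 6·y³ + 1, so a solution requires the RHS to be a perfect cube.
Strategy: iterate y from -50 to 50, compute RHS = 6·y³ + 1, and check whether it is a (positive or negative) perfect cube.
Check small values of y:
  y = 0: RHS = 1 = (1)³ ⇒ x = 1 works.
  y = 1: RHS = 7 is not a perfect cube.
  y = -1: RHS = -5 is not a perfect cube.
  y = 2: RHS = 49 is not a perfect cube.
  y = -2: RHS = -47 is not a perfect cube.
  y = 3: RHS = 163 is not a perfect cube.
  y = -3: RHS = -161 is not a perfect cube.
Continuing the search up to |y| = 50 finds no further solutions beyond those listed.
Collected solutions: (1, 0).

Solutions (with |y| ≤ 50): (1, 0).


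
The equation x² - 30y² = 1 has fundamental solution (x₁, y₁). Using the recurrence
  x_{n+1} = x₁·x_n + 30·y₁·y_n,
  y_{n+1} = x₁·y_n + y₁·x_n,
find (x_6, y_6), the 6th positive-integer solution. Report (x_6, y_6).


Step 1: Find the fundamental solution (x₁, y₁) of x² - 30y² = 1.
  Expand √30 as a continued fraction. a₀ = ⌊√30⌋ = 5; iterate m_{k+1} = d_k·a_k − m_k, d_{k+1} = (30 − m_{k+1}²)/d_k, a_{k+1} = ⌊(a₀ + m_{k+1})/d_{k+1}⌋ (starting m₀ = 0, d₀ = 1), with convergents p_k = a_k·p_{k-1} + p_{k-2}, q_k = a_k·q_{k-1} + q_{k-2} (p₋₁ = 1, q₋₁ = 0):
  k = 0: a₀ = 5; p₀/q₀ = 5/1; p₀² − 30·q₀² = 25 − 30 = -5.
  k = 1: m = 5, d = 5, a = ⌊(5 + 5)/5⌋ = 2; p/q = (2·5 + 1)/(2·1 + 0) = 11/2; p² − 30·q² = 121 − 120 = 1.
  The first convergent with p² − 30·q² = 1 gives the fundamental solution (x₁, y₁) = (11, 2).
Step 2: Apply the recurrence (x_{n+1}, y_{n+1}) = (x₁x_n + 30y₁y_n, x₁y_n + y₁x_n) repeatedly.
  From (x_1, y_1) = (11, 2): x_2 = 11·11 + 30·2·2 = 241; y_2 = 11·2 + 2·11 = 44.
  From (x_2, y_2) = (241, 44): x_3 = 11·241 + 30·2·44 = 5291; y_3 = 11·44 + 2·241 = 966.
  From (x_3, y_3) = (5291, 966): x_4 = 11·5291 + 30·2·966 = 116161; y_4 = 11·966 + 2·5291 = 21208.
  From (x_4, y_4) = (116161, 21208): x_5 = 11·116161 + 30·2·21208 = 2550251; y_5 = 11·21208 + 2·116161 = 465610.
  From (x_5, y_5) = (2550251, 465610): x_6 = 11·2550251 + 30·2·465610 = 55989361; y_6 = 11·465610 + 2·2550251 = 10222212.
Step 3: Verify x_6² - 30·y_6² = 3134808545188321 - 3134808545188320 = 1 (should be 1). ✓

(x_1, y_1) = (11, 2); (x_6, y_6) = (55989361, 10222212).


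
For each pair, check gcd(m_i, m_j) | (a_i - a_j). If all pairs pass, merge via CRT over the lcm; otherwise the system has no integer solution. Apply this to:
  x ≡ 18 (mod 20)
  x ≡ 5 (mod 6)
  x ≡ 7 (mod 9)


Moduli 20, 6, 9 are not pairwise coprime, so CRT works modulo lcm(m_i) when all pairwise compatibility conditions hold.
Pairwise compatibility: gcd(m_i, m_j) must divide a_i - a_j for every pair.
Merge one congruence at a time:
  Start: x ≡ 18 (mod 20).
  Combine with x ≡ 5 (mod 6): gcd(20, 6) = 2, and 5 - 18 = -13 is NOT divisible by 2.
    ⇒ system is inconsistent (no integer solution).

No solution (the system is inconsistent).


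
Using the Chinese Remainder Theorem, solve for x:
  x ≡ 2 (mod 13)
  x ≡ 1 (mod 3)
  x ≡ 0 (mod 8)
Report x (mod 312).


Moduli 13, 3, 8 are pairwise coprime; by CRT there is a unique solution modulo M = 13 · 3 · 8 = 312.
Solve pairwise, accumulating the modulus:
  Start with x ≡ 2 (mod 13).
  Combine with x ≡ 1 (mod 3): since gcd(13, 3) = 1, we get a unique residue mod 39.
    Write x = 2 + 13·t and substitute into x ≡ 1 (mod 3): 13·t ≡ 1 − 2 = -1 (mod 3).
    Reduce coefficients mod 3: 1·t ≡ 2 (mod 3).
    So t ≡ 2 (mod 3).
    Then x = 2 + 13·2 = 28, valid modulo lcm(13, 3) = 39: x ≡ 28 (mod 39).
  Combine with x ≡ 0 (mod 8): since gcd(39, 8) = 1, we get a unique residue mod 312.
    Write x = 28 + 39·t and substitute into x ≡ 0 (mod 8): 39·t ≡ 0 − 28 = -28 (mod 8).
    Reduce coefficients mod 8: 7·t ≡ 4 (mod 8).
    The inverse of 7 mod 8 is 7 (since 7·7 = 49 = 6·8 + 1), so t ≡ 7·4 = 28 ≡ 4 (mod 8).
    Then x = 28 + 39·4 = 184, valid modulo lcm(39, 8) = 312: x ≡ 184 (mod 312).
Verify: 184 mod 13 = 2 ✓, 184 mod 3 = 1 ✓, 184 mod 8 = 0 ✓.

x ≡ 184 (mod 312).


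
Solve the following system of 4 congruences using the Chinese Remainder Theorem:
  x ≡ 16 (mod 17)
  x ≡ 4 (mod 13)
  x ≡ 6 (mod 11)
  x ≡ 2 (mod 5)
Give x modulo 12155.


Product of moduli M = 17 · 13 · 11 · 5 = 12155.
Merge one congruence at a time:
  Start: x ≡ 16 (mod 17).
  Combine with x ≡ 4 (mod 13); new modulus lcm = 221.
    Write x = 16 + 17·t and substitute into x ≡ 4 (mod 13): 17·t ≡ 4 − 16 = -12 (mod 13).
    Reduce coefficients mod 13: 4·t ≡ 1 (mod 13).
    The inverse of 4 mod 13 is 10 (since 4·10 = 40 = 3·13 + 1), so t ≡ 10·1 = 10 ≡ 10 (mod 13).
    Then x = 16 + 17·10 = 186, valid modulo lcm(17, 13) = 221: x ≡ 186 (mod 221).
  Combine with x ≡ 6 (mod 11); new modulus lcm = 2431.
    Write x = 186 + 221·t and substitute into x ≡ 6 (mod 11): 221·t ≡ 6 − 186 = -180 (mod 11).
    Reduce coefficients mod 11: 1·t ≡ 7 (mod 11).
    So t ≡ 7 (mod 11).
    Then x = 186 + 221·7 = 1733, valid modulo lcm(221, 11) = 2431: x ≡ 1733 (mod 2431).
  Combine with x ≡ 2 (mod 5); new modulus lcm = 12155.
    Write x = 1733 + 2431·t and substitute into x ≡ 2 (mod 5): 2431·t ≡ 2 − 1733 = -1731 (mod 5).
    Reduce coefficients mod 5: 1·t ≡ 4 (mod 5).
    So t ≡ 4 (mod 5).
    Then x = 1733 + 2431·4 = 11457, valid modulo lcm(2431, 5) = 12155: x ≡ 11457 (mod 12155).
Verify against each original: 11457 mod 17 = 16, 11457 mod 13 = 4, 11457 mod 11 = 6, 11457 mod 5 = 2.

x ≡ 11457 (mod 12155).


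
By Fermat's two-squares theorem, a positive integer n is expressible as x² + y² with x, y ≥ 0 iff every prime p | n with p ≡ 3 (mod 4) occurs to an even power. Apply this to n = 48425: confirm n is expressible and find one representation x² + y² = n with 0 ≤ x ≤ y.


Step 1: Factor n = 48425 = 5^2 · 13 · 149.
Step 2: Check the mod-4 condition on each prime factor: 5 ≡ 1 (mod 4), exponent 2; 13 ≡ 1 (mod 4), exponent 1; 149 ≡ 1 (mod 4), exponent 1.
All primes ≡ 3 (mod 4) appear to even exponent (or don't appear), so by the two-squares theorem n IS expressible as a sum of two squares.
Step 3: Build a representation. Group n = k² · m with k = 5 and m = 13 · 149 = 1937 (a product of primes ≡ 1 (mod 4)); a representation of m scales to one of n via (k·x)² + (k·y)² = k²(x² + y²). Each prime p ≡ 1 (mod 4) is itself a sum of two squares; find a² by testing p − a² for a perfect square:
  13: 13 − 1² = 12, 13 − 2² = 9 = 3² ⇒ 13 = 2² + 3².
  149: 149 − 1² = 148, 149 − 2² = 145, 149 − 3² = 140, 149 − 4² = 133, 149 − 5² = 124, 149 − 6² = 113, 149 − 7² = 100 = 10² ⇒ 149 = 7² + 10².
  Combine using the Brahmagupta–Fibonacci identity (a² + b²)(c² + d²) = (ac − bd)² + (ad + bc)² = (ac + bd)² + (ad − bc)²:
  13 · 149 = 1937: from (2² + 3²)(7² + 10²), take (2·7 − 3·10, 2·10 + 3·7) = (14 − 30, 20 + 21) = (-16, 41); dropping signs (only squares matter) gives (16, 41); check 16² + 41² = 256 + 1681 = 1937 ✓.
  Scale by k = 5: (5·16, 5·41) = (80, 205).
Step 4: Order so x ≤ y and verify: 80² + 205² = 6400 + 42025 = 48425 = n. ✓

n = 48425 = 80² + 205² (one valid representation with x ≤ y).


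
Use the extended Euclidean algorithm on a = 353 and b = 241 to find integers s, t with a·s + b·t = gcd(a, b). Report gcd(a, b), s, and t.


Euclidean algorithm on (353, 241) — divide until remainder is 0:
  353 = 1 · 241 + 112
  241 = 2 · 112 + 17
  112 = 6 · 17 + 10
  17 = 1 · 10 + 7
  10 = 1 · 7 + 3
  7 = 2 · 3 + 1
  3 = 3 · 1 + 0
gcd(353, 241) = 1.
Track Bezout coefficients alongside the remainders: start with r₀ = 353 = a·1 + b·0 (s = 1, t = 0) and r₁ = 241 = a·0 + b·1 (s = 0, t = 1); each new remainder r_{k+1} = r_{k-1} − q_k·r_k inherits s_{k+1} = s_{k-1} − q_k·s_k, t_{k+1} = t_{k-1} − q_k·t_k, so r_k = a·s_k + b·t_k at every step:
  q = 1: r = 112, s = 1 − 1·0 = 1, t = 0 − 1·1 = -1  (check: 353·1 + 241·(-1) = 112)
  q = 2: r = 17, s = 0 − 2·1 = -2, t = 1 − 2·(-1) = 3  (check: 353·(-2) + 241·3 = 17)
  q = 6: r = 10, s = 1 − 6·(-2) = 13, t = -1 − 6·3 = -19  (check: 353·13 + 241·(-19) = 10)
  q = 1: r = 7, s = -2 − 1·13 = -15, t = 3 − 1·(-19) = 22  (check: 353·(-15) + 241·22 = 7)
  q = 1: r = 3, s = 13 − 1·(-15) = 28, t = -19 − 1·22 = -41  (check: 353·28 + 241·(-41) = 3)
  q = 2: r = 1, s = -15 − 2·28 = -71, t = 22 − 2·(-41) = 104  (check: 353·(-71) + 241·104 = 1)
The row with r = 1 (the gcd) gives the Bezout coefficients s = -71, t = 104.
Result: 353 · (-71) + 241 · (104) = 1.

gcd(353, 241) = 1; s = -71, t = 104 (check: 353·(-71) + 241·104 = 1).


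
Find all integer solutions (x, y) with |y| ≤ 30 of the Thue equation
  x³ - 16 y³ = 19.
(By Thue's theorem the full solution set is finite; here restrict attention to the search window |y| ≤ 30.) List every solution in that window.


The equation is x³ - 16y³ = 19. For fixed y, x³ = 16·y³ + 19, so a solution requires the RHS to be a perfect cube.
Strategy: iterate y from -30 to 30, compute RHS = 16·y³ + 19, and check whether it is a (positive or negative) perfect cube.
Check small values of y:
  y = 0: RHS = 19 is not a perfect cube.
  y = 1: RHS = 35 is not a perfect cube.
  y = -1: RHS = 3 is not a perfect cube.
  y = 2: RHS = 147 is not a perfect cube.
  y = -2: RHS = -109 is not a perfect cube.
  y = 3: RHS = 451 is not a perfect cube.
  y = -3: RHS = -413 is not a perfect cube.
Continuing the search up to |y| = 30 finds no solutions either.
No (x, y) in the scanned range satisfies the equation.

No integer solutions with |y| ≤ 30.


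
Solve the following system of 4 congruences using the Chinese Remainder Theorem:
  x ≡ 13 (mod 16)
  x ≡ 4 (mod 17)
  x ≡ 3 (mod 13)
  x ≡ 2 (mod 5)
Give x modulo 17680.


Product of moduli M = 16 · 17 · 13 · 5 = 17680.
Merge one congruence at a time:
  Start: x ≡ 13 (mod 16).
  Combine with x ≡ 4 (mod 17); new modulus lcm = 272.
    Write x = 13 + 16·t and substitute into x ≡ 4 (mod 17): 16·t ≡ 4 − 13 = -9 (mod 17).
    Reduce coefficients mod 17: 16·t ≡ 8 (mod 17).
    The inverse of 16 mod 17 is 16 (since 16·16 = 256 = 15·17 + 1), so t ≡ 16·8 = 128 ≡ 9 (mod 17).
    Then x = 13 + 16·9 = 157, valid modulo lcm(16, 17) = 272: x ≡ 157 (mod 272).
  Combine with x ≡ 3 (mod 13); new modulus lcm = 3536.
    Write x = 157 + 272·t and substitute into x ≡ 3 (mod 13): 272·t ≡ 3 − 157 = -154 (mod 13).
    Reduce coefficients mod 13: 12·t ≡ 2 (mod 13).
    The inverse of 12 mod 13 is 12 (since 12·12 = 144 = 11·13 + 1), so t ≡ 12·2 = 24 ≡ 11 (mod 13).
    Then x = 157 + 272·11 = 3149, valid modulo lcm(272, 13) = 3536: x ≡ 3149 (mod 3536).
  Combine with x ≡ 2 (mod 5); new modulus lcm = 17680.
    Write x = 3149 + 3536·t and substitute into x ≡ 2 (mod 5): 3536·t ≡ 2 − 3149 = -3147 (mod 5).
    Reduce coefficients mod 5: 1·t ≡ 3 (mod 5).
    So t ≡ 3 (mod 5).
    Then x = 3149 + 3536·3 = 13757, valid modulo lcm(3536, 5) = 17680: x ≡ 13757 (mod 17680).
Verify against each original: 13757 mod 16 = 13, 13757 mod 17 = 4, 13757 mod 13 = 3, 13757 mod 5 = 2.

x ≡ 13757 (mod 17680).


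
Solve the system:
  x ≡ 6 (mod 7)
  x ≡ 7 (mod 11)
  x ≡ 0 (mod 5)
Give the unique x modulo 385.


Moduli 7, 11, 5 are pairwise coprime; by CRT there is a unique solution modulo M = 7 · 11 · 5 = 385.
Solve pairwise, accumulating the modulus:
  Start with x ≡ 6 (mod 7).
  Combine with x ≡ 7 (mod 11): since gcd(7, 11) = 1, we get a unique residue mod 77.
    Write x = 6 + 7·t and substitute into x ≡ 7 (mod 11): 7·t ≡ 7 − 6 = 1 (mod 11).
    The inverse of 7 mod 11 is 8 (since 7·8 = 56 = 5·11 + 1), so t ≡ 8·1 = 8 ≡ 8 (mod 11).
    Then x = 6 + 7·8 = 62, valid modulo lcm(7, 11) = 77: x ≡ 62 (mod 77).
  Combine with x ≡ 0 (mod 5): since gcd(77, 5) = 1, we get a unique residue mod 385.
    Write x = 62 + 77·t and substitute into x ≡ 0 (mod 5): 77·t ≡ 0 − 62 = -62 (mod 5).
    Reduce coefficients mod 5: 2·t ≡ 3 (mod 5).
    The inverse of 2 mod 5 is 3 (since 2·3 = 6 = 1·5 + 1), so t ≡ 3·3 = 9 ≡ 4 (mod 5).
    Then x = 62 + 77·4 = 370, valid modulo lcm(77, 5) = 385: x ≡ 370 (mod 385).
Verify: 370 mod 7 = 6 ✓, 370 mod 11 = 7 ✓, 370 mod 5 = 0 ✓.

x ≡ 370 (mod 385).


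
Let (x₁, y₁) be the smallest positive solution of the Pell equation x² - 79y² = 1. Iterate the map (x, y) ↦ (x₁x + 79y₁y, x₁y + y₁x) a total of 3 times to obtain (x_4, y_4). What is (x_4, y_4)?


Step 1: Find the fundamental solution (x₁, y₁) of x² - 79y² = 1.
  Expand √79 as a continued fraction. a₀ = ⌊√79⌋ = 8; iterate m_{k+1} = d_k·a_k − m_k, d_{k+1} = (79 − m_{k+1}²)/d_k, a_{k+1} = ⌊(a₀ + m_{k+1})/d_{k+1}⌋ (starting m₀ = 0, d₀ = 1), with convergents p_k = a_k·p_{k-1} + p_{k-2}, q_k = a_k·q_{k-1} + q_{k-2} (p₋₁ = 1, q₋₁ = 0):
  k = 0: a₀ = 8; p₀/q₀ = 8/1; p₀² − 79·q₀² = 64 − 79 = -15.
  k = 1: m = 8, d = 15, a = ⌊(8 + 8)/15⌋ = 1; p/q = (1·8 + 1)/(1·1 + 0) = 9/1; p² − 79·q² = 81 − 79 = 2.
  k = 2: m = 7, d = 2, a = ⌊(8 + 7)/2⌋ = 7; p/q = (7·9 + 8)/(7·1 + 1) = 71/8; p² − 79·q² = 5041 − 5056 = -15.
  k = 3: m = 7, d = 15, a = ⌊(8 + 7)/15⌋ = 1; p/q = (1·71 + 9)/(1·8 + 1) = 80/9; p² − 79·q² = 6400 − 6399 = 1.
  The first convergent with p² − 79·q² = 1 gives the fundamental solution (x₁, y₁) = (80, 9).
Step 2: Apply the recurrence (x_{n+1}, y_{n+1}) = (x₁x_n + 79y₁y_n, x₁y_n + y₁x_n) repeatedly.
  From (x_1, y_1) = (80, 9): x_2 = 80·80 + 79·9·9 = 12799; y_2 = 80·9 + 9·80 = 1440.
  From (x_2, y_2) = (12799, 1440): x_3 = 80·12799 + 79·9·1440 = 2047760; y_3 = 80·1440 + 9·12799 = 230391.
  From (x_3, y_3) = (2047760, 230391): x_4 = 80·2047760 + 79·9·230391 = 327628801; y_4 = 80·230391 + 9·2047760 = 36861120.
Step 3: Verify x_4² - 79·y_4² = 107340631244697601 - 107340631244697600 = 1 (should be 1). ✓

(x_1, y_1) = (80, 9); (x_4, y_4) = (327628801, 36861120).


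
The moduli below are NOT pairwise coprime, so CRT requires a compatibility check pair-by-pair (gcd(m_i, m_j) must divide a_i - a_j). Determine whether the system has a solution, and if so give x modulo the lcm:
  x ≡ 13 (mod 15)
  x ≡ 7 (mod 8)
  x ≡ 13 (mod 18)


Moduli 15, 8, 18 are not pairwise coprime, so CRT works modulo lcm(m_i) when all pairwise compatibility conditions hold.
Pairwise compatibility: gcd(m_i, m_j) must divide a_i - a_j for every pair.
Merge one congruence at a time:
  Start: x ≡ 13 (mod 15).
  Combine with x ≡ 7 (mod 8): gcd(15, 8) = 1; 7 - 13 = -6, which IS divisible by 1, so compatible.
    Write x = 13 + 15·t and substitute into x ≡ 7 (mod 8): 15·t ≡ 7 − 13 = -6 (mod 8).
    Reduce coefficients mod 8: 7·t ≡ 2 (mod 8).
    The inverse of 7 mod 8 is 7 (since 7·7 = 49 = 6·8 + 1), so t ≡ 7·2 = 14 ≡ 6 (mod 8).
    Then x = 13 + 15·6 = 103, valid modulo lcm(15, 8) = 120: x ≡ 103 (mod 120).
  Combine with x ≡ 13 (mod 18): gcd(120, 18) = 6; 13 - 103 = -90, which IS divisible by 6, so compatible.
    Write x = 103 + 120·t and substitute into x ≡ 13 (mod 18): 120·t ≡ 13 − 103 = -90 (mod 18).
    Divide the congruence (and modulus) by g = 6: 20·t ≡ -15 (mod 3).
    Reduce coefficients mod 3: 2·t ≡ 0 (mod 3).
    The inverse of 2 mod 3 is 2 (since 2·2 = 4 = 1·3 + 1), so t ≡ 2·0 = 0 ≡ 0 (mod 3).
    Then x = 103 + 120·0 = 103, valid modulo lcm(120, 18) = 360: x ≡ 103 (mod 360).
Verify: 103 mod 15 = 13, 103 mod 8 = 7, 103 mod 18 = 13.

x ≡ 103 (mod 360).


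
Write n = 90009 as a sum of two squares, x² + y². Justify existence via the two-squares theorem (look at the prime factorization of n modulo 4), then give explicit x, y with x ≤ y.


Step 1: Factor n = 90009 = 3^2 · 73 · 137.
Step 2: Check the mod-4 condition on each prime factor: 3 ≡ 3 (mod 4), exponent 2 (must be even); 73 ≡ 1 (mod 4), exponent 1; 137 ≡ 1 (mod 4), exponent 1.
All primes ≡ 3 (mod 4) appear to even exponent (or don't appear), so by the two-squares theorem n IS expressible as a sum of two squares.
Step 3: Build a representation. Group n = k² · m with k = 3 and m = 73 · 137 = 10001 (a product of primes ≡ 1 (mod 4)); a representation of m scales to one of n via (k·x)² + (k·y)² = k²(x² + y²). Each prime p ≡ 1 (mod 4) is itself a sum of two squares; find a² by testing p − a² for a perfect square:
  73: 73 − 1² = 72, 73 − 2² = 69, 73 − 3² = 64 = 8² ⇒ 73 = 3² + 8².
  137: 137 − 1² = 136, 137 − 2² = 133, 137 − 3² = 128, 137 − 4² = 121 = 11² ⇒ 137 = 4² + 11².
  Combine using the Brahmagupta–Fibonacci identity (a² + b²)(c² + d²) = (ac − bd)² + (ad + bc)² = (ac + bd)² + (ad − bc)²:
  73 · 137 = 10001: from (3² + 8²)(4² + 11²), take (3·4 − 8·11, 3·11 + 8·4) = (12 − 88, 33 + 32) = (-76, 65); dropping signs (only squares matter) gives (76, 65); check 76² + 65² = 5776 + 4225 = 10001 ✓.
  Scale by k = 3: (3·76, 3·65) = (228, 195).
Step 4: Order so x ≤ y and verify: 195² + 228² = 38025 + 51984 = 90009 = n. ✓

n = 90009 = 195² + 228² (one valid representation with x ≤ y).


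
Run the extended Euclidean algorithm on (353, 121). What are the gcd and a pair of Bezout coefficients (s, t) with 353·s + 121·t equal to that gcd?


Euclidean algorithm on (353, 121) — divide until remainder is 0:
  353 = 2 · 121 + 111
  121 = 1 · 111 + 10
  111 = 11 · 10 + 1
  10 = 10 · 1 + 0
gcd(353, 121) = 1.
Track Bezout coefficients alongside the remainders: start with r₀ = 353 = a·1 + b·0 (s = 1, t = 0) and r₁ = 121 = a·0 + b·1 (s = 0, t = 1); each new remainder r_{k+1} = r_{k-1} − q_k·r_k inherits s_{k+1} = s_{k-1} − q_k·s_k, t_{k+1} = t_{k-1} − q_k·t_k, so r_k = a·s_k + b·t_k at every step:
  q = 2: r = 111, s = 1 − 2·0 = 1, t = 0 − 2·1 = -2  (check: 353·1 + 121·(-2) = 111)
  q = 1: r = 10, s = 0 − 1·1 = -1, t = 1 − 1·(-2) = 3  (check: 353·(-1) + 121·3 = 10)
  q = 11: r = 1, s = 1 − 11·(-1) = 12, t = -2 − 11·3 = -35  (check: 353·12 + 121·(-35) = 1)
The row with r = 1 (the gcd) gives the Bezout coefficients s = 12, t = -35.
Result: 353 · (12) + 121 · (-35) = 1.

gcd(353, 121) = 1; s = 12, t = -35 (check: 353·12 + 121·(-35) = 1).


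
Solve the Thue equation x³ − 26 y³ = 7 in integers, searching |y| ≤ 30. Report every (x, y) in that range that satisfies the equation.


The equation is x³ - 26y³ = 7. For fixed y, x³ = 26·y³ + 7, so a solution requires the RHS to be a perfect cube.
Strategy: iterate y from -30 to 30, compute RHS = 26·y³ + 7, and check whether it is a (positive or negative) perfect cube.
Check small values of y:
  y = 0: RHS = 7 is not a perfect cube.
  y = 1: RHS = 33 is not a perfect cube.
  y = -1: RHS = -19 is not a perfect cube.
  y = 2: RHS = 215 is not a perfect cube.
  y = -2: RHS = -201 is not a perfect cube.
  y = 3: RHS = 709 is not a perfect cube.
  y = -3: RHS = -695 is not a perfect cube.
Continuing the search up to |y| = 30 finds no solutions either.
No (x, y) in the scanned range satisfies the equation.

No integer solutions with |y| ≤ 30.


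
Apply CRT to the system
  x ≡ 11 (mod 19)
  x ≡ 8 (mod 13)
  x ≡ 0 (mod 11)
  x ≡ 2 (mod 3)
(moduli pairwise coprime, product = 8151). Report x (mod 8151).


Product of moduli M = 19 · 13 · 11 · 3 = 8151.
Merge one congruence at a time:
  Start: x ≡ 11 (mod 19).
  Combine with x ≡ 8 (mod 13); new modulus lcm = 247.
    Write x = 11 + 19·t and substitute into x ≡ 8 (mod 13): 19·t ≡ 8 − 11 = -3 (mod 13).
    Reduce coefficients mod 13: 6·t ≡ 10 (mod 13).
    The inverse of 6 mod 13 is 11 (since 6·11 = 66 = 5·13 + 1), so t ≡ 11·10 = 110 ≡ 6 (mod 13).
    Then x = 11 + 19·6 = 125, valid modulo lcm(19, 13) = 247: x ≡ 125 (mod 247).
  Combine with x ≡ 0 (mod 11); new modulus lcm = 2717.
    Write x = 125 + 247·t and substitute into x ≡ 0 (mod 11): 247·t ≡ 0 − 125 = -125 (mod 11).
    Reduce coefficients mod 11: 5·t ≡ 7 (mod 11).
    The inverse of 5 mod 11 is 9 (since 5·9 = 45 = 4·11 + 1), so t ≡ 9·7 = 63 ≡ 8 (mod 11).
    Then x = 125 + 247·8 = 2101, valid modulo lcm(247, 11) = 2717: x ≡ 2101 (mod 2717).
  Combine with x ≡ 2 (mod 3); new modulus lcm = 8151.
    Write x = 2101 + 2717·t and substitute into x ≡ 2 (mod 3): 2717·t ≡ 2 − 2101 = -2099 (mod 3).
    Reduce coefficients mod 3: 2·t ≡ 1 (mod 3).
    The inverse of 2 mod 3 is 2 (since 2·2 = 4 = 1·3 + 1), so t ≡ 2·1 = 2 ≡ 2 (mod 3).
    Then x = 2101 + 2717·2 = 7535, valid modulo lcm(2717, 3) = 8151: x ≡ 7535 (mod 8151).
Verify against each original: 7535 mod 19 = 11, 7535 mod 13 = 8, 7535 mod 11 = 0, 7535 mod 3 = 2.

x ≡ 7535 (mod 8151).


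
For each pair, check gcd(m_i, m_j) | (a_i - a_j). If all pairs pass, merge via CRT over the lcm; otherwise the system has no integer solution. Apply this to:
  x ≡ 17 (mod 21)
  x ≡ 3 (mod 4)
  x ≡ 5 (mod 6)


Moduli 21, 4, 6 are not pairwise coprime, so CRT works modulo lcm(m_i) when all pairwise compatibility conditions hold.
Pairwise compatibility: gcd(m_i, m_j) must divide a_i - a_j for every pair.
Merge one congruence at a time:
  Start: x ≡ 17 (mod 21).
  Combine with x ≡ 3 (mod 4): gcd(21, 4) = 1; 3 - 17 = -14, which IS divisible by 1, so compatible.
    Write x = 17 + 21·t and substitute into x ≡ 3 (mod 4): 21·t ≡ 3 − 17 = -14 (mod 4).
    Reduce coefficients mod 4: 1·t ≡ 2 (mod 4).
    So t ≡ 2 (mod 4).
    Then x = 17 + 21·2 = 59, valid modulo lcm(21, 4) = 84: x ≡ 59 (mod 84).
  Combine with x ≡ 5 (mod 6): gcd(84, 6) = 6; 5 - 59 = -54, which IS divisible by 6, so compatible.
    Write x = 59 + 84·t and substitute into x ≡ 5 (mod 6): 84·t ≡ 5 − 59 = -54 (mod 6).
    Divide the congruence (and modulus) by g = 6: 14·t ≡ -9 (mod 1).
    Modulo 1 every t works; take t = 0.
    Then x = 59 + 84·0 = 59, valid modulo lcm(84, 6) = 84: x ≡ 59 (mod 84).
Verify: 59 mod 21 = 17, 59 mod 4 = 3, 59 mod 6 = 5.

x ≡ 59 (mod 84).


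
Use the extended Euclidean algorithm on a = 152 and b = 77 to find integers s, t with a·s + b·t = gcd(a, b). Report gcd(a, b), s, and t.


Euclidean algorithm on (152, 77) — divide until remainder is 0:
  152 = 1 · 77 + 75
  77 = 1 · 75 + 2
  75 = 37 · 2 + 1
  2 = 2 · 1 + 0
gcd(152, 77) = 1.
Track Bezout coefficients alongside the remainders: start with r₀ = 152 = a·1 + b·0 (s = 1, t = 0) and r₁ = 77 = a·0 + b·1 (s = 0, t = 1); each new remainder r_{k+1} = r_{k-1} − q_k·r_k inherits s_{k+1} = s_{k-1} − q_k·s_k, t_{k+1} = t_{k-1} − q_k·t_k, so r_k = a·s_k + b·t_k at every step:
  q = 1: r = 75, s = 1 − 1·0 = 1, t = 0 − 1·1 = -1  (check: 152·1 + 77·(-1) = 75)
  q = 1: r = 2, s = 0 − 1·1 = -1, t = 1 − 1·(-1) = 2  (check: 152·(-1) + 77·2 = 2)
  q = 37: r = 1, s = 1 − 37·(-1) = 38, t = -1 − 37·2 = -75  (check: 152·38 + 77·(-75) = 1)
The row with r = 1 (the gcd) gives the Bezout coefficients s = 38, t = -75.
Result: 152 · (38) + 77 · (-75) = 1.

gcd(152, 77) = 1; s = 38, t = -75 (check: 152·38 + 77·(-75) = 1).


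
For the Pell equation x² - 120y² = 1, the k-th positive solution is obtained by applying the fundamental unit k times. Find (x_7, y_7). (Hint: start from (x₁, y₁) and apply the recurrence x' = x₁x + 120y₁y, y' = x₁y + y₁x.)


Step 1: Find the fundamental solution (x₁, y₁) of x² - 120y² = 1.
  Expand √120 as a continued fraction. a₀ = ⌊√120⌋ = 10; iterate m_{k+1} = d_k·a_k − m_k, d_{k+1} = (120 − m_{k+1}²)/d_k, a_{k+1} = ⌊(a₀ + m_{k+1})/d_{k+1}⌋ (starting m₀ = 0, d₀ = 1), with convergents p_k = a_k·p_{k-1} + p_{k-2}, q_k = a_k·q_{k-1} + q_{k-2} (p₋₁ = 1, q₋₁ = 0):
  k = 0: a₀ = 10; p₀/q₀ = 10/1; p₀² − 120·q₀² = 100 − 120 = -20.
  k = 1: m = 10, d = 20, a = ⌊(10 + 10)/20⌋ = 1; p/q = (1·10 + 1)/(1·1 + 0) = 11/1; p² − 120·q² = 121 − 120 = 1.
  The first convergent with p² − 120·q² = 1 gives the fundamental solution (x₁, y₁) = (11, 1).
Step 2: Apply the recurrence (x_{n+1}, y_{n+1}) = (x₁x_n + 120y₁y_n, x₁y_n + y₁x_n) repeatedly.
  From (x_1, y_1) = (11, 1): x_2 = 11·11 + 120·1·1 = 241; y_2 = 11·1 + 1·11 = 22.
  From (x_2, y_2) = (241, 22): x_3 = 11·241 + 120·1·22 = 5291; y_3 = 11·22 + 1·241 = 483.
  From (x_3, y_3) = (5291, 483): x_4 = 11·5291 + 120·1·483 = 116161; y_4 = 11·483 + 1·5291 = 10604.
  From (x_4, y_4) = (116161, 10604): x_5 = 11·116161 + 120·1·10604 = 2550251; y_5 = 11·10604 + 1·116161 = 232805.
  From (x_5, y_5) = (2550251, 232805): x_6 = 11·2550251 + 120·1·232805 = 55989361; y_6 = 11·232805 + 1·2550251 = 5111106.
  From (x_6, y_6) = (55989361, 5111106): x_7 = 11·55989361 + 120·1·5111106 = 1229215691; y_7 = 11·5111106 + 1·55989361 = 112211527.
Step 3: Verify x_7² - 120·y_7² = 1510971215000607481 - 1510971215000607480 = 1 (should be 1). ✓

(x_1, y_1) = (11, 1); (x_7, y_7) = (1229215691, 112211527).


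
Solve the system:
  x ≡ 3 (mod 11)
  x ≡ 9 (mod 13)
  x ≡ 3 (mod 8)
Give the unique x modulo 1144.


Moduli 11, 13, 8 are pairwise coprime; by CRT there is a unique solution modulo M = 11 · 13 · 8 = 1144.
Solve pairwise, accumulating the modulus:
  Start with x ≡ 3 (mod 11).
  Combine with x ≡ 9 (mod 13): since gcd(11, 13) = 1, we get a unique residue mod 143.
    Write x = 3 + 11·t and substitute into x ≡ 9 (mod 13): 11·t ≡ 9 − 3 = 6 (mod 13).
    The inverse of 11 mod 13 is 6 (since 11·6 = 66 = 5·13 + 1), so t ≡ 6·6 = 36 ≡ 10 (mod 13).
    Then x = 3 + 11·10 = 113, valid modulo lcm(11, 13) = 143: x ≡ 113 (mod 143).
  Combine with x ≡ 3 (mod 8): since gcd(143, 8) = 1, we get a unique residue mod 1144.
    Write x = 113 + 143·t and substitute into x ≡ 3 (mod 8): 143·t ≡ 3 − 113 = -110 (mod 8).
    Reduce coefficients mod 8: 7·t ≡ 2 (mod 8).
    The inverse of 7 mod 8 is 7 (since 7·7 = 49 = 6·8 + 1), so t ≡ 7·2 = 14 ≡ 6 (mod 8).
    Then x = 113 + 143·6 = 971, valid modulo lcm(143, 8) = 1144: x ≡ 971 (mod 1144).
Verify: 971 mod 11 = 3 ✓, 971 mod 13 = 9 ✓, 971 mod 8 = 3 ✓.

x ≡ 971 (mod 1144).


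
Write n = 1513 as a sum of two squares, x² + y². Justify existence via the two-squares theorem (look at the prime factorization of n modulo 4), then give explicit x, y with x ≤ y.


Step 1: Factor n = 1513 = 17 · 89.
Step 2: Check the mod-4 condition on each prime factor: 17 ≡ 1 (mod 4), exponent 1; 89 ≡ 1 (mod 4), exponent 1.
All primes ≡ 3 (mod 4) appear to even exponent (or don't appear), so by the two-squares theorem n IS expressible as a sum of two squares.
Step 3: Build a representation. Here n = 17 · 89 is a product of primes ≡ 1 (mod 4). Each prime p ≡ 1 (mod 4) is itself a sum of two squares; find a² by testing p − a² for a perfect square:
  17: 17 − 1² = 16 = 4² ⇒ 17 = 1² + 4².
  89: 89 − 1² = 88, 89 − 2² = 85, 89 − 3² = 80, 89 − 4² = 73, 89 − 5² = 64 = 8² ⇒ 89 = 5² + 8².
  Combine using the Brahmagupta–Fibonacci identity (a² + b²)(c² + d²) = (ac − bd)² + (ad + bc)² = (ac + bd)² + (ad − bc)²:
  17 · 89 = 1513: from (1² + 4²)(5² + 8²), take (1·5 − 4·8, 1·8 + 4·5) = (5 − 32, 8 + 20) = (-27, 28); dropping signs (only squares matter) gives (27, 28); check 27² + 28² = 729 + 784 = 1513 ✓.
Step 4: Order so x ≤ y and verify: 27² + 28² = 729 + 784 = 1513 = n. ✓

n = 1513 = 27² + 28² (one valid representation with x ≤ y).


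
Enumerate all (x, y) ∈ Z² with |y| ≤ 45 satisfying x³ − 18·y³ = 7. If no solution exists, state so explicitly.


The equation is x³ - 18y³ = 7. For fixed y, x³ = 18·y³ + 7, so a solution requires the RHS to be a perfect cube.
Strategy: iterate y from -45 to 45, compute RHS = 18·y³ + 7, and check whether it is a (positive or negative) perfect cube.
Check small values of y:
  y = 0: RHS = 7 is not a perfect cube.
  y = 1: RHS = 25 is not a perfect cube.
  y = -1: RHS = -11 is not a perfect cube.
  y = 2: RHS = 151 is not a perfect cube.
  y = -2: RHS = -137 is not a perfect cube.
  y = 3: RHS = 493 is not a perfect cube.
  y = -3: RHS = -479 is not a perfect cube.
Continuing the search up to |y| = 45 finds no solutions either.
No (x, y) in the scanned range satisfies the equation.

No integer solutions with |y| ≤ 45.


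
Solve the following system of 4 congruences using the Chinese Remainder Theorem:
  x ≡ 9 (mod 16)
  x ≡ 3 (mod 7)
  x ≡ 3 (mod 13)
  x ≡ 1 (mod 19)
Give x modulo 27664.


Product of moduli M = 16 · 7 · 13 · 19 = 27664.
Merge one congruence at a time:
  Start: x ≡ 9 (mod 16).
  Combine with x ≡ 3 (mod 7); new modulus lcm = 112.
    Write x = 9 + 16·t and substitute into x ≡ 3 (mod 7): 16·t ≡ 3 − 9 = -6 (mod 7).
    Reduce coefficients mod 7: 2·t ≡ 1 (mod 7).
    The inverse of 2 mod 7 is 4 (since 2·4 = 8 = 1·7 + 1), so t ≡ 4·1 = 4 ≡ 4 (mod 7).
    Then x = 9 + 16·4 = 73, valid modulo lcm(16, 7) = 112: x ≡ 73 (mod 112).
  Combine with x ≡ 3 (mod 13); new modulus lcm = 1456.
    Write x = 73 + 112·t and substitute into x ≡ 3 (mod 13): 112·t ≡ 3 − 73 = -70 (mod 13).
    Reduce coefficients mod 13: 8·t ≡ 8 (mod 13).
    The inverse of 8 mod 13 is 5 (since 8·5 = 40 = 3·13 + 1), so t ≡ 5·8 = 40 ≡ 1 (mod 13).
    Then x = 73 + 112·1 = 185, valid modulo lcm(112, 13) = 1456: x ≡ 185 (mod 1456).
  Combine with x ≡ 1 (mod 19); new modulus lcm = 27664.
    Write x = 185 + 1456·t and substitute into x ≡ 1 (mod 19): 1456·t ≡ 1 − 185 = -184 (mod 19).
    Reduce coefficients mod 19: 12·t ≡ 6 (mod 19).
    The inverse of 12 mod 19 is 8 (since 12·8 = 96 = 5·19 + 1), so t ≡ 8·6 = 48 ≡ 10 (mod 19).
    Then x = 185 + 1456·10 = 14745, valid modulo lcm(1456, 19) = 27664: x ≡ 14745 (mod 27664).
Verify against each original: 14745 mod 16 = 9, 14745 mod 7 = 3, 14745 mod 13 = 3, 14745 mod 19 = 1.

x ≡ 14745 (mod 27664).


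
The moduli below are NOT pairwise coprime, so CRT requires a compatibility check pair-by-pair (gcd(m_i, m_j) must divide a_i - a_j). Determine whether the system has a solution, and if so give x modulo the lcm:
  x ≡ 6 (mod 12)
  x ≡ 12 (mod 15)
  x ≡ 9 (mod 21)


Moduli 12, 15, 21 are not pairwise coprime, so CRT works modulo lcm(m_i) when all pairwise compatibility conditions hold.
Pairwise compatibility: gcd(m_i, m_j) must divide a_i - a_j for every pair.
Merge one congruence at a time:
  Start: x ≡ 6 (mod 12).
  Combine with x ≡ 12 (mod 15): gcd(12, 15) = 3; 12 - 6 = 6, which IS divisible by 3, so compatible.
    Write x = 6 + 12·t and substitute into x ≡ 12 (mod 15): 12·t ≡ 12 − 6 = 6 (mod 15).
    Divide the congruence (and modulus) by g = 3: 4·t ≡ 2 (mod 5).
    The inverse of 4 mod 5 is 4 (since 4·4 = 16 = 3·5 + 1), so t ≡ 4·2 = 8 ≡ 3 (mod 5).
    Then x = 6 + 12·3 = 42, valid modulo lcm(12, 15) = 60: x ≡ 42 (mod 60).
  Combine with x ≡ 9 (mod 21): gcd(60, 21) = 3; 9 - 42 = -33, which IS divisible by 3, so compatible.
    Write x = 42 + 60·t and substitute into x ≡ 9 (mod 21): 60·t ≡ 9 − 42 = -33 (mod 21).
    Divide the congruence (and modulus) by g = 3: 20·t ≡ -11 (mod 7).
    Reduce coefficients mod 7: 6·t ≡ 3 (mod 7).
    The inverse of 6 mod 7 is 6 (since 6·6 = 36 = 5·7 + 1), so t ≡ 6·3 = 18 ≡ 4 (mod 7).
    Then x = 42 + 60·4 = 282, valid modulo lcm(60, 21) = 420: x ≡ 282 (mod 420).
Verify: 282 mod 12 = 6, 282 mod 15 = 12, 282 mod 21 = 9.

x ≡ 282 (mod 420).


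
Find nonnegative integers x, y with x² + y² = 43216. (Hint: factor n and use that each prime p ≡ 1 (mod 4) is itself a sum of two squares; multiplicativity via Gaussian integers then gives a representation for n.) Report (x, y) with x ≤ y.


Step 1: Factor n = 43216 = 2^4 · 37 · 73.
Step 2: Check the mod-4 condition on each prime factor: 2 = 2 (special); 37 ≡ 1 (mod 4), exponent 1; 73 ≡ 1 (mod 4), exponent 1.
All primes ≡ 3 (mod 4) appear to even exponent (or don't appear), so by the two-squares theorem n IS expressible as a sum of two squares.
Step 3: Build a representation. Group n = k² · m with k = 4 and m = 37 · 73 = 2701 (a product of primes ≡ 1 (mod 4)); a representation of m scales to one of n via (k·x)² + (k·y)² = k²(x² + y²). Each prime p ≡ 1 (mod 4) is itself a sum of two squares; find a² by testing p − a² for a perfect square:
  37: 37 − 1² = 36 = 6² ⇒ 37 = 1² + 6².
  73: 73 − 1² = 72, 73 − 2² = 69, 73 − 3² = 64 = 8² ⇒ 73 = 3² + 8².
  Combine using the Brahmagupta–Fibonacci identity (a² + b²)(c² + d²) = (ac − bd)² + (ad + bc)² = (ac + bd)² + (ad − bc)²:
  37 · 73 = 2701: from (1² + 6²)(3² + 8²), take (1·3 − 6·8, 1·8 + 6·3) = (3 − 48, 8 + 18) = (-45, 26); dropping signs (only squares matter) gives (45, 26); check 45² + 26² = 2025 + 676 = 2701 ✓.
  Scale by k = 4: (4·45, 4·26) = (180, 104).
Step 4: Order so x ≤ y and verify: 104² + 180² = 10816 + 32400 = 43216 = n. ✓

n = 43216 = 104² + 180² (one valid representation with x ≤ y).
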